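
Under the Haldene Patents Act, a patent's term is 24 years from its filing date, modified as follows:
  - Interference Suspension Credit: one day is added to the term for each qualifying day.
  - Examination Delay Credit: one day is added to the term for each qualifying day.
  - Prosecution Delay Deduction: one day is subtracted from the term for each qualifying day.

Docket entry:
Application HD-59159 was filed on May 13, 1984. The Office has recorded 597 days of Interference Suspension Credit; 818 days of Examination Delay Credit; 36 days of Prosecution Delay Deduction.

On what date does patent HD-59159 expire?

Base term: filing date + 24 years → 13 May 2008.
Interference Suspension Credit: +597 days → 31 December 2009.
Examination Delay Credit: +818 days → 28 March 2012.
Prosecution Delay Deduction: −36 days → 21 February 2012.

2012-02-21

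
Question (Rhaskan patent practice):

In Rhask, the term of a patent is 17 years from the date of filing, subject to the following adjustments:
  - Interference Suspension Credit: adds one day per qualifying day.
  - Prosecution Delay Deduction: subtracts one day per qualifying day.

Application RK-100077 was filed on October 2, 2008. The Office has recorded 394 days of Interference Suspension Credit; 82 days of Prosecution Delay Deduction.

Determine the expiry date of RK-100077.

Base term: filing date + 17 years → 2 October 2025.
Interference Suspension Credit: +394 days → 31 October 2026.
Prosecution Delay Deduction: −82 days → 10 August 2026.

August 10, 2026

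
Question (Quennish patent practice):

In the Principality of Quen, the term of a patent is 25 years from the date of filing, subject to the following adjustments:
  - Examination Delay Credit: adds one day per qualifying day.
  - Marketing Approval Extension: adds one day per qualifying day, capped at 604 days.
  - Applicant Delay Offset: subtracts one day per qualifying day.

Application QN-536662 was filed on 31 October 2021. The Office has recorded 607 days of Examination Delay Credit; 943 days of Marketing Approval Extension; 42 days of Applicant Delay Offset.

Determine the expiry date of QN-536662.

January 12, 2050

Base term: filing date + 25 years → 31 October 2046.
Examination Delay Credit: +607 days → 29 June 2048.
Marketing Approval Extension: 943 days claimed exceeds the 604-day cap, so +604 days → 23 February 2050.
Applicant Delay Offset: −42 days → 12 January 2050.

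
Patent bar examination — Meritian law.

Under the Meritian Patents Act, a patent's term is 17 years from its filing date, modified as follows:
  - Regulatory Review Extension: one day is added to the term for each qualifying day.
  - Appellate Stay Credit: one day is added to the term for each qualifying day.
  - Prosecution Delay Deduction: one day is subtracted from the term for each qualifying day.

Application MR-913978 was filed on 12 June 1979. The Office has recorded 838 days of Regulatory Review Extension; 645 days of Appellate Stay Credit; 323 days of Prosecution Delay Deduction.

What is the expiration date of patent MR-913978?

Base term: filing date + 17 years → 12 June 1996.
Regulatory Review Extension: +838 days → 28 September 1998.
Appellate Stay Credit: +645 days → 4 July 2000.
Prosecution Delay Deduction: −323 days → 16 August 1999.

1999-08-16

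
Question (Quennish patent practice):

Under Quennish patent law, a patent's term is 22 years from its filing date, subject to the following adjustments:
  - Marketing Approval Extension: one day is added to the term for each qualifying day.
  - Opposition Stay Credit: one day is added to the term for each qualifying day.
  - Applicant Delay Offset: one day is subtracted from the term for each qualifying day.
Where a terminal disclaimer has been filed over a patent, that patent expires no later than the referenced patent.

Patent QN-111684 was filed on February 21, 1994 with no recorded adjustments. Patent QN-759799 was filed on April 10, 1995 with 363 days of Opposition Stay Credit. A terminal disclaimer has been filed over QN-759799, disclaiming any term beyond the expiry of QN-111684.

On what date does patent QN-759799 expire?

Natural term of QN-759799:
  Base: filing + 22 years → 10 April 2017.
  Opposition Stay Credit: +363 days → 8 April 2018.
Expiry of referenced patent QN-111684:
  Base: filing + 22 years → 21 February 2016.
Terminal disclaimer: QN-759799 expires on the earlier of 8 April 2018 and 21 February 2016.

February 21, 2016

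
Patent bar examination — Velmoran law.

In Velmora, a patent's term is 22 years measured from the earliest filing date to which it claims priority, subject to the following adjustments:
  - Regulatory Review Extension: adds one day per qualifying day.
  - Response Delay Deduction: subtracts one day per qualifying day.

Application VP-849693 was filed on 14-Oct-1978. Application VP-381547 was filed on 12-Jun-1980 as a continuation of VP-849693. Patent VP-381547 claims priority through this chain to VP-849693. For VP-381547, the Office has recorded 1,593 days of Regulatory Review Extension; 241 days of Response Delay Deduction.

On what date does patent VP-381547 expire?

June 27, 2004

Earliest priority filing: 14 October 1978.
Base term: 14 October 1978 + 22 years → 14 October 2000.
Regulatory Review Extension: +1593 days → 23 February 2005.
Response Delay Deduction: −241 days → 27 June 2004.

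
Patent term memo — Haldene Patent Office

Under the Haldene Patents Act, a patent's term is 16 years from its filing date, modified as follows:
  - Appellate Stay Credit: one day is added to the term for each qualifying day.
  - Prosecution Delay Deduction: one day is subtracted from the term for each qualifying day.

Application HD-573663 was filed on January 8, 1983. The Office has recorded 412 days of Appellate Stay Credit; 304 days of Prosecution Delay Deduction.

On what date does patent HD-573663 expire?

Base term: filing date + 16 years → 8 January 1999.
Appellate Stay Credit: +412 days → 24 February 2000.
Prosecution Delay Deduction: −304 days → 26 April 1999.

April 26, 1999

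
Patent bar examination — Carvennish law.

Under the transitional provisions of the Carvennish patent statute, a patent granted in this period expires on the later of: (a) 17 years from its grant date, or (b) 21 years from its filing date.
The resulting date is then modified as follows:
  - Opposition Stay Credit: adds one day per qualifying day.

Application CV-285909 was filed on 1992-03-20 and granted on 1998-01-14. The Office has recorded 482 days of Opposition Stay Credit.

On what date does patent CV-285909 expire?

(a) grant + 17 years → 14 January 2015.
(b) filing + 21 years → 20 March 2013.
Later of the two: 14 January 2015.
Opposition Stay Credit: +482 days → 10 May 2016.

2016-05-10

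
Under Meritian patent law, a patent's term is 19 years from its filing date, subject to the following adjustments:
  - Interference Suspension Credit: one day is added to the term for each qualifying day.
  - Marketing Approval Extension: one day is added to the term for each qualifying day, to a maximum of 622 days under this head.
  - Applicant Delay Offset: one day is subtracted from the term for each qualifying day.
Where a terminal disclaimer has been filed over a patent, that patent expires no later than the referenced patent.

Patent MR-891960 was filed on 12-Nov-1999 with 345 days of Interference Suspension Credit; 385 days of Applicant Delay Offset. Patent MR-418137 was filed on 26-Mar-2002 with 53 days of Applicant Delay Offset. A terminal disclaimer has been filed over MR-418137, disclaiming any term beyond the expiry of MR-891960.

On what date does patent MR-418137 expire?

October 3, 2018

Natural term of MR-418137:
  Base: filing + 19 years → 26 March 2021.
  Applicant Delay Offset: −53 days → 1 February 2021.
Expiry of referenced patent MR-891960:
  Base: filing + 19 years → 12 November 2018.
  Interference Suspension Credit: +345 days → 23 October 2019.
  Applicant Delay Offset: −385 days → 3 October 2018.
Terminal disclaimer: MR-418137 expires on the earlier of 1 February 2021 and 3 October 2018.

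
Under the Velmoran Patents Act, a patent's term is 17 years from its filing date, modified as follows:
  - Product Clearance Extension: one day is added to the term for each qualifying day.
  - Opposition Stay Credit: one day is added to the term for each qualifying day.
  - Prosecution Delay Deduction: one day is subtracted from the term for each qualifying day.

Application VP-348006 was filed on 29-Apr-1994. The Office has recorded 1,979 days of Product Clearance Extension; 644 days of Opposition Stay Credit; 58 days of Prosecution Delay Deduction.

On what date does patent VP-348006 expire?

2018-05-07

Base term: filing date + 17 years → 29 April 2011.
Product Clearance Extension: +1979 days → 28 September 2016.
Opposition Stay Credit: +644 days → 4 July 2018.
Prosecution Delay Deduction: −58 days → 7 May 2018.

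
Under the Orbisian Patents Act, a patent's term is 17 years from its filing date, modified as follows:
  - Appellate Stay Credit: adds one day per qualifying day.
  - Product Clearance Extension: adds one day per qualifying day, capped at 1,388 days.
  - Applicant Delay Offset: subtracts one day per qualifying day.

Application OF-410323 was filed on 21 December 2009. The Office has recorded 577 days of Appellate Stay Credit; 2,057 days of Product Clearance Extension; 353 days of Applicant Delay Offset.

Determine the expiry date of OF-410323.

Base term: filing date + 17 years → 21 December 2026.
Appellate Stay Credit: +577 days → 20 July 2028.
Product Clearance Extension: 2057 days claimed exceeds the 1388-day cap, so +1388 days → 8 May 2032.
Applicant Delay Offset: −353 days → 21 May 2031.

2031-05-21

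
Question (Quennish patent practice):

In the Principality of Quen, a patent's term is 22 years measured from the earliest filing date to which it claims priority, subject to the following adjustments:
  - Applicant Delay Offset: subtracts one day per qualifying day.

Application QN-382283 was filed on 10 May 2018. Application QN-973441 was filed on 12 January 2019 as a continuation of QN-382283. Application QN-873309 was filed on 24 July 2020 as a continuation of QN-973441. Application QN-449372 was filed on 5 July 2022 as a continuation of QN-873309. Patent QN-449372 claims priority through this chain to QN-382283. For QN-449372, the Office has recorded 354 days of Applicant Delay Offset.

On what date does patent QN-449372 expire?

Earliest priority filing: 10 May 2018.
Base term: 10 May 2018 + 22 years → 10 May 2040.
Applicant Delay Offset: −354 days → 22 May 2039.

May 22, 2039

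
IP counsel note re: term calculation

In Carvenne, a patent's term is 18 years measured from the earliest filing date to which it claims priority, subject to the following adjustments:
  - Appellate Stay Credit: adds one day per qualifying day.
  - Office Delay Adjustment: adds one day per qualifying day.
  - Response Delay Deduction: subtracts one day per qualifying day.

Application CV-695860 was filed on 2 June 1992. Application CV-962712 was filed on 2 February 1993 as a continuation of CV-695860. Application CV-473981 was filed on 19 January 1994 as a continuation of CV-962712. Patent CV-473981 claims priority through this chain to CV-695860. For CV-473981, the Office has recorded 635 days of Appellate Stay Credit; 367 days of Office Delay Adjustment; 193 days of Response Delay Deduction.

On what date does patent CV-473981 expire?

Earliest priority filing: 2 June 1992.
Base term: 2 June 1992 + 18 years → 2 June 2010.
Appellate Stay Credit: +635 days → 27 February 2012.
Office Delay Adjustment: +367 days → 28 February 2013.
Response Delay Deduction: −193 days → 19 August 2012.

August 19, 2012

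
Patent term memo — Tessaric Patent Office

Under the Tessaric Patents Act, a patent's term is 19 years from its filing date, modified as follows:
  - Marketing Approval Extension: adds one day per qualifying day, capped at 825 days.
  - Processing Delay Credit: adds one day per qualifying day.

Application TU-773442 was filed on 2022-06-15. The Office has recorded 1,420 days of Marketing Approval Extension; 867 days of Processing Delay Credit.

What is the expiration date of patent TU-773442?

Base term: filing date + 19 years → 15 June 2041.
Marketing Approval Extension: 1420 days claimed exceeds the 825-day cap, so +825 days → 18 September 2043.
Processing Delay Credit: +867 days → 1 February 2046.

February 1, 2046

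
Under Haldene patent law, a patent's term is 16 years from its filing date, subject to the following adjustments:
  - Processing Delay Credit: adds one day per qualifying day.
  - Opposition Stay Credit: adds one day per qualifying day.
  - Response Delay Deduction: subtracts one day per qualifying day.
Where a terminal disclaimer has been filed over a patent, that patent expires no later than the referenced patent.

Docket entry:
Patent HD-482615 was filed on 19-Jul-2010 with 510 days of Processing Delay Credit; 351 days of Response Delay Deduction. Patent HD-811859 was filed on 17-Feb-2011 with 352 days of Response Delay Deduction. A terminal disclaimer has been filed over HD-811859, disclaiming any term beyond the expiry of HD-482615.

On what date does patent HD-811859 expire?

Natural term of HD-811859:
  Base: filing + 16 years → 17 February 2027.
  Response Delay Deduction: −352 days → 2 March 2026.
Expiry of referenced patent HD-482615:
  Base: filing + 16 years → 19 July 2026.
  Processing Delay Credit: +510 days → 11 December 2027.
  Response Delay Deduction: −351 days → 25 December 2026.
Terminal disclaimer: HD-811859 expires on the earlier of 2 March 2026 and 25 December 2026.

March 2, 2026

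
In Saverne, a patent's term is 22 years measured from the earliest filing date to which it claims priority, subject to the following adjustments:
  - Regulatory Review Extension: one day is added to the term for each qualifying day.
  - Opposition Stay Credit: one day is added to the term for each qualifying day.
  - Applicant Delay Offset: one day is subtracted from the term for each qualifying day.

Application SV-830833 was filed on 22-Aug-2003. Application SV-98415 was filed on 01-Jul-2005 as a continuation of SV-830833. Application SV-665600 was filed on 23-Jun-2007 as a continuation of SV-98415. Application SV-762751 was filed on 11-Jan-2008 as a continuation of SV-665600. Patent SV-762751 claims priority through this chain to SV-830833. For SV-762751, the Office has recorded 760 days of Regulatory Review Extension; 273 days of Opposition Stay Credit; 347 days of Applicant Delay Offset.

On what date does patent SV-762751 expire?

July 9, 2027

Earliest priority filing: 22 August 2003.
Base term: 22 August 2003 + 22 years → 22 August 2025.
Regulatory Review Extension: +760 days → 21 September 2027.
Opposition Stay Credit: +273 days → 20 June 2028.
Applicant Delay Offset: −347 days → 9 July 2027.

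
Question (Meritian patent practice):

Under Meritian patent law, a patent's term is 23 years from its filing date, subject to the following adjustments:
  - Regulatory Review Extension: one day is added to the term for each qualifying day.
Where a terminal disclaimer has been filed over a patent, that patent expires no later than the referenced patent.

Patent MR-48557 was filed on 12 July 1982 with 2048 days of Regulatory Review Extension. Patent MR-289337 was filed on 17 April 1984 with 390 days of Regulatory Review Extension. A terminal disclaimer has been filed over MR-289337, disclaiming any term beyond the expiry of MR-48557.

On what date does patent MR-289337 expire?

Natural term of MR-289337:
  Base: filing + 23 years → 17 April 2007.
  Regulatory Review Extension: +390 days → 11 May 2008.
Expiry of referenced patent MR-48557:
  Base: filing + 23 years → 12 July 2005.
  Regulatory Review Extension: +2048 days → 19 February 2011.
Terminal disclaimer: MR-289337 expires on the earlier of 11 May 2008 and 19 February 2011.

2008-05-11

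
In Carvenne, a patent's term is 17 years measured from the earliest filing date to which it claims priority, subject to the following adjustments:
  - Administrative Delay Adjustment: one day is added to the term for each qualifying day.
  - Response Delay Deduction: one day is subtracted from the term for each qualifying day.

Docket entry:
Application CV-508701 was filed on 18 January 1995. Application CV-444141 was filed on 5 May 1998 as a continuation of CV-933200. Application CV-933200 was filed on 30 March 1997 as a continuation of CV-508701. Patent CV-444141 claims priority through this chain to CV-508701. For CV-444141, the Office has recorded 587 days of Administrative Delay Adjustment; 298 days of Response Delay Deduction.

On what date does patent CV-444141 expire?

Earliest priority filing: 18 January 1995.
Base term: 18 January 1995 + 17 years → 18 January 2012.
Administrative Delay Adjustment: +587 days → 27 August 2013.
Response Delay Deduction: −298 days → 2 November 2012.

November 2, 2012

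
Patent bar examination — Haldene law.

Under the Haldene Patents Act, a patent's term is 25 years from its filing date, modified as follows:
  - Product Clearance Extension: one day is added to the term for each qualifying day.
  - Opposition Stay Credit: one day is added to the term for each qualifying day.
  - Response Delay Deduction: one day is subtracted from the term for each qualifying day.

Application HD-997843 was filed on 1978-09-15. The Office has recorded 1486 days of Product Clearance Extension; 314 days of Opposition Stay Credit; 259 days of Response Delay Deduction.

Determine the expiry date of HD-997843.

Base term: filing date + 25 years → 15 September 2003.
Product Clearance Extension: +1486 days → 10 October 2007.
Opposition Stay Credit: +314 days → 19 August 2008.
Response Delay Deduction: −259 days → 4 December 2007.

2007-12-04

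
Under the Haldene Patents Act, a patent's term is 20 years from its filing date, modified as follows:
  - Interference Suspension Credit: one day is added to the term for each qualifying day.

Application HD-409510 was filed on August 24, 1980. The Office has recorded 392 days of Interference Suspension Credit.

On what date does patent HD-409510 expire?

Base term: filing date + 20 years → 24 August 2000.
Interference Suspension Credit: +392 days → 20 September 2001.

2001-09-20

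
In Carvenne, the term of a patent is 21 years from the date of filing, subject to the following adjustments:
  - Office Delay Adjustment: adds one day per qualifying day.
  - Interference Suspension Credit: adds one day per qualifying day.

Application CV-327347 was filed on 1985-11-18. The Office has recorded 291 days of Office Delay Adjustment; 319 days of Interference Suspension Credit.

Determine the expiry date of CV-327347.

Base term: filing date + 21 years → 18 November 2006.
Office Delay Adjustment: +291 days → 5 September 2007.
Interference Suspension Credit: +319 days → 20 July 2008.

2008-07-20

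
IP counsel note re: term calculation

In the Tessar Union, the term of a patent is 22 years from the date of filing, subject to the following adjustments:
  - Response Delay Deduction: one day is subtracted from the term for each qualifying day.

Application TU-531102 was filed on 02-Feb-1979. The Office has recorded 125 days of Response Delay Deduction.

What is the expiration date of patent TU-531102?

September 30, 2000

Base term: filing date + 22 years → 2 February 2001.
Response Delay Deduction: −125 days → 30 September 2000.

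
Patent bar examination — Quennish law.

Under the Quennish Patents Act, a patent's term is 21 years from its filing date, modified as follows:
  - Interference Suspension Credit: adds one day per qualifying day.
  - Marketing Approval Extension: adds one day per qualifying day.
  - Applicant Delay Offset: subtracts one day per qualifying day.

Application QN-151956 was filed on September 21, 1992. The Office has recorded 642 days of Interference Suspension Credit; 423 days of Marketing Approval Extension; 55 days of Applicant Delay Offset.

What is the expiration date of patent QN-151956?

2016-06-27

Base term: filing date + 21 years → 21 September 2013.
Interference Suspension Credit: +642 days → 25 June 2015.
Marketing Approval Extension: +423 days → 21 August 2016.
Applicant Delay Offset: −55 days → 27 June 2016.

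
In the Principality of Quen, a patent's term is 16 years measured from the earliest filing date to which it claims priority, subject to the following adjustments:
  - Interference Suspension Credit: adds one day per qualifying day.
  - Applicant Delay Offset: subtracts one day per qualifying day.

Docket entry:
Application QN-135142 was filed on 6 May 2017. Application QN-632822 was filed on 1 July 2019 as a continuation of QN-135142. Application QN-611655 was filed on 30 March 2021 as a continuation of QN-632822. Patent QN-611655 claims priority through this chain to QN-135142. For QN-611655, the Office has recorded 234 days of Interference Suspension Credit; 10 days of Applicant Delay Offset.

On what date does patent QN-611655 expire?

2033-12-16

Earliest priority filing: 6 May 2017.
Base term: 6 May 2017 + 16 years → 6 May 2033.
Interference Suspension Credit: +234 days → 26 December 2033.
Applicant Delay Offset: −10 days → 16 December 2033.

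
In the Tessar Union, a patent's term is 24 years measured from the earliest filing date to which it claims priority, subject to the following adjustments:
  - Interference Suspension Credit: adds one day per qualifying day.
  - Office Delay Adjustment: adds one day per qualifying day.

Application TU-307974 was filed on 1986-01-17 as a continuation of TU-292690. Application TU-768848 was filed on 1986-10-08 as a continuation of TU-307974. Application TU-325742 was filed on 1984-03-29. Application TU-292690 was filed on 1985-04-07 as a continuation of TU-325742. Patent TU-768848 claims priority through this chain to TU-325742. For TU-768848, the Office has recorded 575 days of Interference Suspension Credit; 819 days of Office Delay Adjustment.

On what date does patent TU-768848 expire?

2012-01-22

Earliest priority filing: 29 March 1984.
Base term: 29 March 1984 + 24 years → 29 March 2008.
Interference Suspension Credit: +575 days → 25 October 2009.
Office Delay Adjustment: +819 days → 22 January 2012.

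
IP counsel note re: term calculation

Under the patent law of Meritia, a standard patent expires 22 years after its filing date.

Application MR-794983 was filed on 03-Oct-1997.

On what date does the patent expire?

Filing date + 22 years → 3 October 2019.

October 3, 2019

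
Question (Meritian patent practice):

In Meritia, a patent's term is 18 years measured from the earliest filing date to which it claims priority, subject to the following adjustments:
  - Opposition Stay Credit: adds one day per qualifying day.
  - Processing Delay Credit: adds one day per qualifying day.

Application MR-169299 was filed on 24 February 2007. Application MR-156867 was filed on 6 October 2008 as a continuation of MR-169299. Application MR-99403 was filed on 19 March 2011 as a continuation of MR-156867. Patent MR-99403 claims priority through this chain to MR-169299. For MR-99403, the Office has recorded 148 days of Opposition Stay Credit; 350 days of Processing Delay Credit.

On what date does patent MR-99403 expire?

July 7, 2026

Earliest priority filing: 24 February 2007.
Base term: 24 February 2007 + 18 years → 24 February 2025.
Opposition Stay Credit: +148 days → 22 July 2025.
Processing Delay Credit: +350 days → 7 July 2026.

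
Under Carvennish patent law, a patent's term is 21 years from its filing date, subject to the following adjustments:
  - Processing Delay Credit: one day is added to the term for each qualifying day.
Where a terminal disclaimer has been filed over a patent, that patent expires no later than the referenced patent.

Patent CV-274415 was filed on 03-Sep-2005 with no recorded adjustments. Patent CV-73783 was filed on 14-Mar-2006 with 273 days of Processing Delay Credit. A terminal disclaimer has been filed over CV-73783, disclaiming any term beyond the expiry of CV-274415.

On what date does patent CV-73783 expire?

2026-09-03

Natural term of CV-73783:
  Base: filing + 21 years → 14 March 2027.
  Processing Delay Credit: +273 days → 12 December 2027.
Expiry of referenced patent CV-274415:
  Base: filing + 21 years → 3 September 2026.
Terminal disclaimer: CV-73783 expires on the earlier of 12 December 2027 and 3 September 2026.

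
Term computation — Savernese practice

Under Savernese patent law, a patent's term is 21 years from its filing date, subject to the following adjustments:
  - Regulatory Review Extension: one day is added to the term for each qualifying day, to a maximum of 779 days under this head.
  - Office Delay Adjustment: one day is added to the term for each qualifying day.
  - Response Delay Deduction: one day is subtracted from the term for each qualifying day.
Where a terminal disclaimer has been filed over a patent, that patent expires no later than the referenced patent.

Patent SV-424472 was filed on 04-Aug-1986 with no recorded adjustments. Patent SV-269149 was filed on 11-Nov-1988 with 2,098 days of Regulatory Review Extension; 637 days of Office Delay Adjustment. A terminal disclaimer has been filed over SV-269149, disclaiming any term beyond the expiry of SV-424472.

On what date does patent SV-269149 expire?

Natural term of SV-269149:
  Base: filing + 21 years → 11 November 2009.
  Regulatory Review Extension: 2098 days claimed exceeds the 779-day cap, so +779 days → 30 December 2011.
  Office Delay Adjustment: +637 days → 27 September 2013.
Expiry of referenced patent SV-424472:
  Base: filing + 21 years → 4 August 2007.
Terminal disclaimer: SV-269149 expires on the earlier of 27 September 2013 and 4 August 2007.

August 4, 2007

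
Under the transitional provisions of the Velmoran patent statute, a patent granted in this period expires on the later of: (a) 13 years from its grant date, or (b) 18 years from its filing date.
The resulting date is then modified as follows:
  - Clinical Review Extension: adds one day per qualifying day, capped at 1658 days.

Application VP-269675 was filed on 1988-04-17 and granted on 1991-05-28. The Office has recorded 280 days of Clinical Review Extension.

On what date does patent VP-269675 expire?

(a) grant + 13 years → 28 May 2004.
(b) filing + 18 years → 17 April 2006.
Later of the two: 17 April 2006.
Clinical Review Extension: 280 days (within the 1658-day cap) → +280 days → 22 January 2007.

2007-01-22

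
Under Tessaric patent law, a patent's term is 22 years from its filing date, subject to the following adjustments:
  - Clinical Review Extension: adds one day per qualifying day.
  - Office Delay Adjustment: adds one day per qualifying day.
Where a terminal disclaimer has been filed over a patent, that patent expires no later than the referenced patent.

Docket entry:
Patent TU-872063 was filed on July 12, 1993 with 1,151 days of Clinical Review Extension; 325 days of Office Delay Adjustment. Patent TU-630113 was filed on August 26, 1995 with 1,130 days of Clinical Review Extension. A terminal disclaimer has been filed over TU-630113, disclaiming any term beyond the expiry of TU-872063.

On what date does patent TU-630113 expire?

Natural term of TU-630113:
  Base: filing + 22 years → 26 August 2017.
  Clinical Review Extension: +1130 days → 29 September 2020.
Expiry of referenced patent TU-872063:
  Base: filing + 22 years → 12 July 2015.
  Clinical Review Extension: +1151 days → 5 September 2018.
  Office Delay Adjustment: +325 days → 27 July 2019.
Terminal disclaimer: TU-630113 expires on the earlier of 29 September 2020 and 27 July 2019.

July 27, 2019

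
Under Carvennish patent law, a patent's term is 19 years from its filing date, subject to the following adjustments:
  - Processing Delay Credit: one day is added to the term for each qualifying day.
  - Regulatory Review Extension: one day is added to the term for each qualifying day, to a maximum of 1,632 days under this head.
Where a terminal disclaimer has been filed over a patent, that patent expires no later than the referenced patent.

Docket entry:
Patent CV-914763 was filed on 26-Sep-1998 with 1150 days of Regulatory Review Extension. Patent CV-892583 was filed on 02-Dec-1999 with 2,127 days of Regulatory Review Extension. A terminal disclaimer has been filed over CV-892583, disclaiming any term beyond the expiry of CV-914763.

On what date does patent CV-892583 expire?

Natural term of CV-892583:
  Base: filing + 19 years → 2 December 2018.
  Regulatory Review Extension: 2127 days claimed exceeds the 1632-day cap, so +1632 days → 22 May 2023.
Expiry of referenced patent CV-914763:
  Base: filing + 19 years → 26 September 2017.
  Regulatory Review Extension: 1150 days (within the 1632-day cap) → +1150 days → 19 November 2020.
Terminal disclaimer: CV-892583 expires on the earlier of 22 May 2023 and 19 November 2020.

2020-11-19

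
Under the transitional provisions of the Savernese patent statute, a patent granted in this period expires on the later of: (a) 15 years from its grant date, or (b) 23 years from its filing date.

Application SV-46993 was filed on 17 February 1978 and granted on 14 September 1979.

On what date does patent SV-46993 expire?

(a) grant + 15 years → 14 September 1994.
(b) filing + 23 years → 17 February 2001.
Later of the two: 17 February 2001.

February 17, 2001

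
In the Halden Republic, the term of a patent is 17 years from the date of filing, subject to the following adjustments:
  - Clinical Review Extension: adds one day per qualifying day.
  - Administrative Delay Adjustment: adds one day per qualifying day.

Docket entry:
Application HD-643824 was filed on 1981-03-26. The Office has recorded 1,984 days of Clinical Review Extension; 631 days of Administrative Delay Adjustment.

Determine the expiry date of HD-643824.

2005-05-23

Base term: filing date + 17 years → 26 March 1998.
Clinical Review Extension: +1984 days → 31 August 2003.
Administrative Delay Adjustment: +631 days → 23 May 2005.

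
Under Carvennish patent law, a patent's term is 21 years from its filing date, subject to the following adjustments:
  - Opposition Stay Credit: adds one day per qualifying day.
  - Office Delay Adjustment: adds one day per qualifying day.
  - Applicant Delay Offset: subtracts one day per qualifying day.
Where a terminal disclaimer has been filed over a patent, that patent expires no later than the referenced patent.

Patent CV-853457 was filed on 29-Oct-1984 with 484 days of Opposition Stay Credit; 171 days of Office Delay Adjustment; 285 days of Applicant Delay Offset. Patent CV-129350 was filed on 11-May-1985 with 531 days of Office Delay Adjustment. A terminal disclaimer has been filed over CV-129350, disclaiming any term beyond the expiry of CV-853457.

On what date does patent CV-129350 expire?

2006-11-03

Natural term of CV-129350:
  Base: filing + 21 years → 11 May 2006.
  Office Delay Adjustment: +531 days → 24 October 2007.
Expiry of referenced patent CV-853457:
  Base: filing + 21 years → 29 October 2005.
  Opposition Stay Credit: +484 days → 25 February 2007.
  Office Delay Adjustment: +171 days → 15 August 2007.
  Applicant Delay Offset: −285 days → 3 November 2006.
Terminal disclaimer: CV-129350 expires on the earlier of 24 October 2007 and 3 November 2006.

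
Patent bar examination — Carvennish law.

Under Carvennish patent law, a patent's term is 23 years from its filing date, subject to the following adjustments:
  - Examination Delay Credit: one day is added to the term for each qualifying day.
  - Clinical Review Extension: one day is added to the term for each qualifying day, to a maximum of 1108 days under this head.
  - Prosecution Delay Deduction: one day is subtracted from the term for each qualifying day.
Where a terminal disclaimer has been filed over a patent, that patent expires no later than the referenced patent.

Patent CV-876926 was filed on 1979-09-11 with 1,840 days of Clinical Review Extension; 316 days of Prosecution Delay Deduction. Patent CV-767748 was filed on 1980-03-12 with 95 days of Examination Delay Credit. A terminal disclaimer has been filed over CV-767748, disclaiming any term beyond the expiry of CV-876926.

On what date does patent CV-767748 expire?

June 15, 2003

Natural term of CV-767748:
  Base: filing + 23 years → 12 March 2003.
  Examination Delay Credit: +95 days → 15 June 2003.
Expiry of referenced patent CV-876926:
  Base: filing + 23 years → 11 September 2002.
  Clinical Review Extension: 1840 days claimed exceeds the 1108-day cap, so +1108 days → 23 September 2005.
  Prosecution Delay Deduction: −316 days → 11 November 2004.
Terminal disclaimer: CV-767748 expires on the earlier of 15 June 2003 and 11 November 2004.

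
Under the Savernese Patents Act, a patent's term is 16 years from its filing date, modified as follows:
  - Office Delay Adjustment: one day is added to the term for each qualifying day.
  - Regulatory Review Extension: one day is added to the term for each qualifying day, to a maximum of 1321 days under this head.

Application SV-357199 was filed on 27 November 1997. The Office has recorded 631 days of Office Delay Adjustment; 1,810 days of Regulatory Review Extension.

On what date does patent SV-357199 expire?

Base term: filing date + 16 years → 27 November 2013.
Office Delay Adjustment: +631 days → 20 August 2015.
Regulatory Review Extension: 1810 days claimed exceeds the 1321-day cap, so +1321 days → 2 April 2019.

April 2, 2019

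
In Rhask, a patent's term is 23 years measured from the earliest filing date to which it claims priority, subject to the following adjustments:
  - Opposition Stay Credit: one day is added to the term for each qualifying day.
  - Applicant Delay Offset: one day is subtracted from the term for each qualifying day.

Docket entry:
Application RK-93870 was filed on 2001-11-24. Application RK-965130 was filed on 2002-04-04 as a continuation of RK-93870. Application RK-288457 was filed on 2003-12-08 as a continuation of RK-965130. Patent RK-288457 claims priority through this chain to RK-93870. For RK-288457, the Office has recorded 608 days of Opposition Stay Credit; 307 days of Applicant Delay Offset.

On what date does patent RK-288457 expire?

Earliest priority filing: 24 November 2001.
Base term: 24 November 2001 + 23 years → 24 November 2024.
Opposition Stay Credit: +608 days → 25 July 2026.
Applicant Delay Offset: −307 days → 21 September 2025.

September 21, 2025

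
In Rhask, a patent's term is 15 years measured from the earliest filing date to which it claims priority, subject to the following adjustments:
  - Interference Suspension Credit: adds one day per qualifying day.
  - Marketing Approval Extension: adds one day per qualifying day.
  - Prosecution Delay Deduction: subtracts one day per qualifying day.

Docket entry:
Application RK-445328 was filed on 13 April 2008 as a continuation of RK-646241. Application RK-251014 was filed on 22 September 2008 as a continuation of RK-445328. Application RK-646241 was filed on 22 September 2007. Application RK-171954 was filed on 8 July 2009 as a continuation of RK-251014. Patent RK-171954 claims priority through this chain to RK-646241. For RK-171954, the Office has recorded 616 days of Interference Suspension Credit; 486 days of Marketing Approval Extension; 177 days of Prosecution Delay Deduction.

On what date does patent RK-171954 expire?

2025-04-04

Earliest priority filing: 22 September 2007.
Base term: 22 September 2007 + 15 years → 22 September 2022.
Interference Suspension Credit: +616 days → 30 May 2024.
Marketing Approval Extension: +486 days → 28 September 2025.
Prosecution Delay Deduction: −177 days → 4 April 2025.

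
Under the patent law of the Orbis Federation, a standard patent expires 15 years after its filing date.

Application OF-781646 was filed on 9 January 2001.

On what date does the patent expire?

Filing date + 15 years → 9 January 2016.

January 9, 2016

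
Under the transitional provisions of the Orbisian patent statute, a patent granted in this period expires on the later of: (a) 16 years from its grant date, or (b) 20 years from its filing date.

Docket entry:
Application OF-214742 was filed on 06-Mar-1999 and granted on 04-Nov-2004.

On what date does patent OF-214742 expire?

2020-11-04

(a) grant + 16 years → 4 November 2020.
(b) filing + 20 years → 6 March 2019.
Later of the two: 4 November 2020.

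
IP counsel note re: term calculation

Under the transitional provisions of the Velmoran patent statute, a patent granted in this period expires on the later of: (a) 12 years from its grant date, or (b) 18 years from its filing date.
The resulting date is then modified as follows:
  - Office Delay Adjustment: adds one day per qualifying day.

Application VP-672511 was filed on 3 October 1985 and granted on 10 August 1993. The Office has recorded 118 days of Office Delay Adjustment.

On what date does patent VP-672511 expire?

2005-12-06

(a) grant + 12 years → 10 August 2005.
(b) filing + 18 years → 3 October 2003.
Later of the two: 10 August 2005.
Office Delay Adjustment: +118 days → 6 December 2005.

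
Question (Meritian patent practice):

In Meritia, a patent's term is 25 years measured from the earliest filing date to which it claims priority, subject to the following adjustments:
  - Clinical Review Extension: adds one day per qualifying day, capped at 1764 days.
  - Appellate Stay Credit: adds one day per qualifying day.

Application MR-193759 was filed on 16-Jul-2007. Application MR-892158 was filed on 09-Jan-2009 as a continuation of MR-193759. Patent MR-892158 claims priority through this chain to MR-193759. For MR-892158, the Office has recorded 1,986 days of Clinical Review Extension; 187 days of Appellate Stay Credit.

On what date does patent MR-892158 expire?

2037-11-18

Earliest priority filing: 16 July 2007.
Base term: 16 July 2007 + 25 years → 16 July 2032.
Clinical Review Extension: 1986 days claimed exceeds the 1764-day cap, so +1764 days → 15 May 2037.
Appellate Stay Credit: +187 days → 18 November 2037.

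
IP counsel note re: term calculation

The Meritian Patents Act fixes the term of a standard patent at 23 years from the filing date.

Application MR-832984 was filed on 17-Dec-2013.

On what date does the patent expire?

December 17, 2036

Filing date + 23 years → 17 December 2036.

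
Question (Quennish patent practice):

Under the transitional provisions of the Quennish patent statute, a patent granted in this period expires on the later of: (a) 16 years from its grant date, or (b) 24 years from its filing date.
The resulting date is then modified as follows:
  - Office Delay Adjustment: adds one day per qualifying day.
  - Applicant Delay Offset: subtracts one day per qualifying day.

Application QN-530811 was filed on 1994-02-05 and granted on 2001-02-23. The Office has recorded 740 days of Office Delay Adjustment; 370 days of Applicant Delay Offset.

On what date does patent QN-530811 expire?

(a) grant + 16 years → 23 February 2017.
(b) filing + 24 years → 5 February 2018.
Later of the two: 5 February 2018.
Office Delay Adjustment: +740 days → 15 February 2020.
Applicant Delay Offset: −370 days → 10 February 2019.

February 10, 2019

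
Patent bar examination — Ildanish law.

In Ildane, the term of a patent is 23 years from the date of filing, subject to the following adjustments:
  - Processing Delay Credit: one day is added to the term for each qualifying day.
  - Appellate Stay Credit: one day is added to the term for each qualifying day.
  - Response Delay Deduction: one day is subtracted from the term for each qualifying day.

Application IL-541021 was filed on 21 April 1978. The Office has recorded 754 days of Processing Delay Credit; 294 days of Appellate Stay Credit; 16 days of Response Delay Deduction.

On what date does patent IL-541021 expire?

2004-02-17

Base term: filing date + 23 years → 21 April 2001.
Processing Delay Credit: +754 days → 15 May 2003.
Appellate Stay Credit: +294 days → 4 March 2004.
Response Delay Deduction: −16 days → 17 February 2004.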